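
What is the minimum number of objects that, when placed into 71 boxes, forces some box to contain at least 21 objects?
n = (21 − 1)·71 + 1 = 1421

By the generalised pigeonhole principle, to guarantee some box contains ≥ r objects we need more than (r − 1) · k objects total. Threshold: n = (r − 1) · k + 1. With r = 21 and k = 71: n = 20 · 71 + 1 = 1420 + 1 = 1421. For n = 1420 = 20 · 71, we can put exactly 20 objects in every box, avoiding 21 in any single one — so 1421 is tight.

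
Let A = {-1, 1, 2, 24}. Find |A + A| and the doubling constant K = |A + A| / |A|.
K = |A + A| / |A| = 10/4 = 5/2

Enumerate A + A = {a + b : a, b ∈ A}. With |A| = 4, there are |A|^2 = 16 ordered sum pairs; collecting distinct values, A + A = {-2, 0, 1, 2, 3, 4, 23, 25, 26, 48}, so |A + A| = 10. Thus K = 10/4 = 5/2. For comparison, the minimum possible |A + A| over all 4-element sets is 2·4 − 1 = 7 (so min K = 7/4), attained only by arithmetic progressions.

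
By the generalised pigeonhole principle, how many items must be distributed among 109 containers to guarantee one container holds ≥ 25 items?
n = (25 − 1)·109 + 1 = 2617

By the generalised pigeonhole principle, to guarantee some box contains ≥ r objects we need more than (r − 1) · k objects total. Threshold: n = (r − 1) · k + 1. With r = 25 and k = 109: n = 24 · 109 + 1 = 2616 + 1 = 2617. For n = 2616 = 24 · 109, we can put exactly 24 objects in every box, avoiding 25 in any single one — so 2617 is tight.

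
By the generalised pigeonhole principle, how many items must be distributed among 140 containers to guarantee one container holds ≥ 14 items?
n = (14 − 1)·140 + 1 = 1821

By the generalised pigeonhole principle, to guarantee some box contains ≥ r objects we need more than (r − 1) · k objects total. Threshold: n = (r − 1) · k + 1. With r = 14 and k = 140: n = 13 · 140 + 1 = 1820 + 1 = 1821. For n = 1820 = 13 · 140, we can put exactly 13 objects in every box, avoiding 14 in any single one — so 1821 is tight.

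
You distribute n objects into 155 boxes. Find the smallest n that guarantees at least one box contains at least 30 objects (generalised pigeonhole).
n = (30 − 1)·155 + 1 = 4496

By the generalised pigeonhole principle, to guarantee some box contains ≥ r objects we need more than (r − 1) · k objects total. Threshold: n = (r − 1) · k + 1. With r = 30 and k = 155: n = 29 · 155 + 1 = 4495 + 1 = 4496. For n = 4495 = 29 · 155, we can put exactly 29 objects in every box, avoiding 30 in any single one — so 4496 is tight.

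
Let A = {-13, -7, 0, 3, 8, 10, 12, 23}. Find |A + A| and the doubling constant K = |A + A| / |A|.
K = |A + A| / |A| = 32/8 = 4

Enumerate A + A = {a + b : a, b ∈ A}. With |A| = 8, there are |A|^2 = 64 ordered sum pairs; collecting distinct values, A + A = {-26, -20, -14, -13, -10, -7, -5, -4, -3, -1, 0, 1, 3, 5, 6, 8, 10, 11, 12, 13, 15, 16, 18, 20, 22, 23, 24, 26, 31, 33, 35, 46}, so |A + A| = 32. Thus K = 32/8 = 4. For comparison, the minimum possible |A + A| over all 8-element sets is 2·8 − 1 = 15 (so min K = 15/8), attained only by arithmetic progressions.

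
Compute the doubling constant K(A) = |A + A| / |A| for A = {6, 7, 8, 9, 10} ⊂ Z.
K = |A + A| / |A| = 9/5

Enumerate A + A = {a + b : a, b ∈ A}. With |A| = 5, there are |A|^2 = 25 ordered sum pairs; collecting distinct values, A + A = {12, 13, 14, 15, 16, 17, 18, 19, 20}, so |A + A| = 9. Thus K = 9/5. Here |A + A| = 2|A| − 1 = 9, the minimum possible — so K = 9/5 is minimal, which holds iff A is an arithmetic progression.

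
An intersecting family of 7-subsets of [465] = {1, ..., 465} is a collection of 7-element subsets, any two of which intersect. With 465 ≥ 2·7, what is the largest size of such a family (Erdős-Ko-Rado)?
max |F| = C(464, 6) = 13417756101288

Erdős-Ko-Rado (1961): when n ≥ 2k, max |F| = C(n−1, k−1). The bound is attained by the star {A : i ∈ A} for any fixed i ∈ [n]. Here C(465−1, 7−1) = C(464, 6) = 13417756101288.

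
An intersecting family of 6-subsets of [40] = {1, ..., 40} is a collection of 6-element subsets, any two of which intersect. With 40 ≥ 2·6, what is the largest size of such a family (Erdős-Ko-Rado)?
max |F| = C(39, 5) = 575757

Erdős-Ko-Rado (1961): when n ≥ 2k, max |F| = C(n−1, k−1). The bound is attained by the star {A : i ∈ A} for any fixed i ∈ [n]. Here C(40−1, 6−1) = C(39, 5) = 575757.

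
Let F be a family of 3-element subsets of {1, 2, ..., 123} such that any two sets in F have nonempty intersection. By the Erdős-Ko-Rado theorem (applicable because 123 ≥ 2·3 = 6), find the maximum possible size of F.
max |F| = C(122, 2) = 7381

Erdős-Ko-Rado (1961): when n ≥ 2k, max |F| = C(n−1, k−1). The bound is attained by the star {A : i ∈ A} for any fixed i ∈ [n]. Here C(123−1, 3−1) = C(122, 2) = 7381.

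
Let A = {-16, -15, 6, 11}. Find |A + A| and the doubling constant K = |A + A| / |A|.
K = |A + A| / |A| = 10/4 = 5/2

Enumerate A + A = {a + b : a, b ∈ A}. With |A| = 4, there are |A|^2 = 16 ordered sum pairs; collecting distinct values, A + A = {-32, -31, -30, -10, -9, -5, -4, 12, 17, 22}, so |A + A| = 10. Thus K = 10/4 = 5/2. For comparison, the minimum possible |A + A| over all 4-element sets is 2·4 − 1 = 7 (so min K = 7/4), attained only by arithmetic progressions.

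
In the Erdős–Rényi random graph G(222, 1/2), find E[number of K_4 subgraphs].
E[# K_4] = C(222, 4) · (1/2)^C(4, 2) = 98491965 / 2^6 = 1538936.953125

For each 4-subset S of vertices (there are C(222, 4) = 98491965 such S), let X_S = 1 if S induces a K_4 (all C(4, 2) = 6 edges present). Then P(X_S = 1) = (1/2)^6 = 1/64. By linearity of expectation, E[# K_4] = C(222, 4) · (1/2)^6 = 98491965 / 64 = 1538936.953125.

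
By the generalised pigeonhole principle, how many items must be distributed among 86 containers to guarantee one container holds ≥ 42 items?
n = (42 − 1)·86 + 1 = 3527

By the generalised pigeonhole principle, to guarantee some box contains ≥ r objects we need more than (r − 1) · k objects total. Threshold: n = (r − 1) · k + 1. With r = 42 and k = 86: n = 41 · 86 + 1 = 3526 + 1 = 3527. For n = 3526 = 41 · 86, we can put exactly 41 objects in every box, avoiding 42 in any single one — so 3527 is tight.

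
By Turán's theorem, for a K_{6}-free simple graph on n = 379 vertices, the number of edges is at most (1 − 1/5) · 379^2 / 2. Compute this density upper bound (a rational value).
Turán density bound = (4/5) · 379^2/2 = 287282/5 ≈ 57456.4

Turán's theorem: ex(n, K_{r+1}) is achieved by the complete r-partite Turán graph T(n, r) with parts as balanced as possible, and is at most (1 − 1/r) · n^2/2. For r = 5, n = 379: the density bound is (4/5) · 143641/2 = 287282/5 ≈ 57456.4. The integer-valued extremum is e(T(379, 5)) = 57456, which is strictly less than the density bound 287282/5 since 5 ∤ 379 (the parts of T(379, 5) cannot all be equal).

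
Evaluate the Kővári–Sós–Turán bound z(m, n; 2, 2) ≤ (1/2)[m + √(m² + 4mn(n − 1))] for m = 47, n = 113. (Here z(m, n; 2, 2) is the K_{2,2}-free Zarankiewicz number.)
z(47, 113; 2, 2) ≤ (1/2)[47 + √(47² + 4·47·113·112)] = (1/2)[47 + √2381537] = 795.1115

Kővári–Sós–Turán: let r_1, ..., r_47 be the row sums and z = Σ r_i the total number of 1s. Each pair of columns can share at most one row with both entries 1 (else a 2×2 all-ones block appears), so Σ_i C(r_i, 2) ≤ C(113, 2) = 6328. By convexity Σ_i C(r_i, 2) ≥ 47·C(z/47, 2) = z(z − 47)/(2·47), giving z² − 47z − 47·113·112 ≤ 0 and hence z ≤ (1/2)[47 + √(2209 + 4·594832)] = (1/2)[47 + √2381537] ≈ (1/2)(47 + 1543.2229) = 795.1115.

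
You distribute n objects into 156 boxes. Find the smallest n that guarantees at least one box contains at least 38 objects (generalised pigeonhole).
n = (38 − 1)·156 + 1 = 5773

By the generalised pigeonhole principle, to guarantee some box contains ≥ r objects we need more than (r − 1) · k objects total. Threshold: n = (r − 1) · k + 1. With r = 38 and k = 156: n = 37 · 156 + 1 = 5772 + 1 = 5773. For n = 5772 = 37 · 156, we can put exactly 37 objects in every box, avoiding 38 in any single one — so 5773 is tight.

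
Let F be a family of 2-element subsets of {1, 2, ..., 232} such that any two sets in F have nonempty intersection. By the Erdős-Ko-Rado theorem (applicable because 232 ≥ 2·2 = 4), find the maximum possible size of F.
max |F| = C(231, 1) = 231

Erdős-Ko-Rado (1961): when n ≥ 2k, max |F| = C(n−1, k−1). The bound is attained by the star {A : i ∈ A} for any fixed i ∈ [n]. Here C(232−1, 2−1) = C(231, 1) = 231.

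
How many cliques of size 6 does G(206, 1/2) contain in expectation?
E[# K_6] = C(206, 6) · (1/2)^C(6, 2) = 98619368491 / 2^15 ≈ 3009624.282562

For each 6-subset S of vertices (there are C(206, 6) = 98619368491 such S), let X_S = 1 if S induces a K_6 (all C(6, 2) = 15 edges present). Then P(X_S = 1) = (1/2)^15 = 1/32768. By linearity of expectation, E[# K_6] = C(206, 6) · (1/2)^15 = 98619368491 / 32768 ≈ 3009624.282562.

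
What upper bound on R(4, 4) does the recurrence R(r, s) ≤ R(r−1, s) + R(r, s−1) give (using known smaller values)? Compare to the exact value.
R(4, 4) ≤ R(3, 4) + R(4, 3) = 9 + 9 = 18; exact value R(4, 4) = 18.

The Erdős–Szekeres recurrence R(r, s) ≤ R(r−1, s) + R(r, s−1) applied to (r, s) = (4, 4) gives
  R(4, 4) ≤ R(3, 4) + R(4, 3) = 9 + 9 = 18.
(Recall R(2, k) = k and R is symmetric.) Here the recurrence bound is tight: a matching lower-bound construction on K_{17} shows R(4, 4) > 17, so R(4, 4) = 18 exactly.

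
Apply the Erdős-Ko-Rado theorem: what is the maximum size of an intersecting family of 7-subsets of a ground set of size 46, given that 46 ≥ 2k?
max |F| = C(45, 6) = 8145060

The Erdős-Ko-Rado theorem states: for n ≥ 2k, an intersecting family of k-subsets of an n-element set has size at most C(n − 1, k − 1), with equality for 'star' families {A ⊆ [n] : |A| = k, i ∈ A} (fix an element i). For n = 46, k = 7: C(45, 6) = 8145060.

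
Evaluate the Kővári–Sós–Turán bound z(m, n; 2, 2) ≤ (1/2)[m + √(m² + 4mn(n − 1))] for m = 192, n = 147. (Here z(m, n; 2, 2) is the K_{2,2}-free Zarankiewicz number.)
z(192, 147; 2, 2) ≤ (1/2)[192 + √(192² + 4·192·147·146)] = (1/2)[192 + √16519680] = 2128.2205

Kővári–Sós–Turán: let r_1, ..., r_192 be the row sums and z = Σ r_i the total number of 1s. Each pair of columns can share at most one row with both entries 1 (else a 2×2 all-ones block appears), so Σ_i C(r_i, 2) ≤ C(147, 2) = 10731. By convexity Σ_i C(r_i, 2) ≥ 192·C(z/192, 2) = z(z − 192)/(2·192), giving z² − 192z − 192·147·146 ≤ 0 and hence z ≤ (1/2)[192 + √(36864 + 4·4120704)] = (1/2)[192 + √16519680] ≈ (1/2)(192 + 4064.4409) = 2128.2205.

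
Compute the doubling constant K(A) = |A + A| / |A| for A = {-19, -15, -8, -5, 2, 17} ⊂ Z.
K = |A + A| / |A| = 20/6 = 10/3

Enumerate A + A = {a + b : a, b ∈ A}. With |A| = 6, there are |A|^2 = 36 ordered sum pairs; collecting distinct values, A + A = {-38, -34, -30, -27, -24, -23, -20, -17, -16, -13, -10, -6, -3, -2, 2, 4, 9, 12, 19, 34}, so |A + A| = 20. Thus K = 20/6 = 10/3. For comparison, the minimum possible |A + A| over all 6-element sets is 2·6 − 1 = 11 (so min K = 11/6), attained only by arithmetic progressions.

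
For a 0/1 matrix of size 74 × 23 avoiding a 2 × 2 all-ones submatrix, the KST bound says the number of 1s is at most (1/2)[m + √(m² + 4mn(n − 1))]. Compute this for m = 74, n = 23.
z(74, 23; 2, 2) ≤ (1/2)[74 + √(74² + 4·74·23·22)] = (1/2)[74 + √155252] = 234.0102

Kővári–Sós–Turán: let r_1, ..., r_74 be the row sums and z = Σ r_i the total number of 1s. Each pair of columns can share at most one row with both entries 1 (else a 2×2 all-ones block appears), so Σ_i C(r_i, 2) ≤ C(23, 2) = 253. By convexity Σ_i C(r_i, 2) ≥ 74·C(z/74, 2) = z(z − 74)/(2·74), giving z² − 74z − 74·23·22 ≤ 0 and hence z ≤ (1/2)[74 + √(5476 + 4·37444)] = (1/2)[74 + √155252] ≈ (1/2)(74 + 394.0203) = 234.0102.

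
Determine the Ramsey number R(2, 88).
R(2, 88) = 88

R(2, k) = k for all k ≥ 2: in a 2-colouring of K_k, either some edge is red (a red K_2) or all edges are blue (a blue K_k). And K_{87} coloured all-blue has no blue K_88, so R(2, 88) > 87. Hence R(2, 88) = 88.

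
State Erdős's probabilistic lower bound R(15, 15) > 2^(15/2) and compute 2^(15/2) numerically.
2^(15/2) = 181.0193; so R(15, 15) > 181.0193

Colour each edge of K_n uniformly at random with red/blue. The expected number of monochromatic K_15 is C(n, 15) · 2 · 2^(−C(15,2)). If C(n, 15) · 2^(1 − C(15,2)) < 1, then with positive probability no monochromatic K_15 exists, so R(15, 15) > n. The standard estimate C(n, 15) ≤ n^15/15! shows this inequality holds whenever n ≤ 2^(15/2) (since 15! · 2^(C(15,2) − 1) > 2^(15^2/2) ≥ n^15). Hence R(15, 15) > 2^(15/2) = 181.0193.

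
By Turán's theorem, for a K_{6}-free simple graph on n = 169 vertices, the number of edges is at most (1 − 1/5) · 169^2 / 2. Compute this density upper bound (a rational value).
Turán density bound = (4/5) · 169^2/2 = 57122/5 ≈ 11424.4

Turán's theorem: ex(n, K_{r+1}) is achieved by the complete r-partite Turán graph T(n, r) with parts as balanced as possible, and is at most (1 − 1/r) · n^2/2. For r = 5, n = 169: the density bound is (4/5) · 28561/2 = 57122/5 ≈ 11424.4. The integer-valued extremum is e(T(169, 5)) = 11424, which is strictly less than the density bound 57122/5 since 5 ∤ 169 (the parts of T(169, 5) cannot all be equal).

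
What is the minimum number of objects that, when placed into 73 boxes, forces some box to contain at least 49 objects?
n = (49 − 1)·73 + 1 = 3505

By the generalised pigeonhole principle, to guarantee some box contains ≥ r objects we need more than (r − 1) · k objects total. Threshold: n = (r − 1) · k + 1. With r = 49 and k = 73: n = 48 · 73 + 1 = 3504 + 1 = 3505. For n = 3504 = 48 · 73, we can put exactly 48 objects in every box, avoiding 49 in any single one — so 3505 is tight.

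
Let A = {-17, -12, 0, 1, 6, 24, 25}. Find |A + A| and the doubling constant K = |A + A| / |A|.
K = |A + A| / |A| = 24/7

Enumerate A + A = {a + b : a, b ∈ A}. With |A| = 7, there are |A|^2 = 49 ordered sum pairs; collecting distinct values, A + A = {-34, -29, -24, -17, -16, -12, -11, -6, 0, 1, 2, 6, 7, 8, 12, 13, 24, 25, 26, 30, 31, 48, 49, 50}, so |A + A| = 24. Thus K = 24/7. For comparison, the minimum possible |A + A| over all 7-element sets is 2·7 − 1 = 13 (so min K = 13/7), attained only by arithmetic progressions.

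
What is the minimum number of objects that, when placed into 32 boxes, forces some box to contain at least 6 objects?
n = (6 − 1)·32 + 1 = 161

By the generalised pigeonhole principle, to guarantee some box contains ≥ r objects we need more than (r − 1) · k objects total. Threshold: n = (r − 1) · k + 1. With r = 6 and k = 32: n = 5 · 32 + 1 = 160 + 1 = 161. For n = 160 = 5 · 32, we can put exactly 5 objects in every box, avoiding 6 in any single one — so 161 is tight.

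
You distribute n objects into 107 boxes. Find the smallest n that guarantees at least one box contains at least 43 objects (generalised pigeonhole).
n = (43 − 1)·107 + 1 = 4495

By the generalised pigeonhole principle, to guarantee some box contains ≥ r objects we need more than (r − 1) · k objects total. Threshold: n = (r − 1) · k + 1. With r = 43 and k = 107: n = 42 · 107 + 1 = 4494 + 1 = 4495. For n = 4494 = 42 · 107, we can put exactly 42 objects in every box, avoiding 43 in any single one — so 4495 is tight.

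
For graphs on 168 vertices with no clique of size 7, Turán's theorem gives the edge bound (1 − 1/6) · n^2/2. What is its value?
Turán density bound = (5/6) · 168^2/2 = 11760

Turán's theorem: ex(n, K_{r+1}) is achieved by the complete r-partite Turán graph T(n, r) with parts as balanced as possible, and is at most (1 − 1/r) · n^2/2. For r = 6, n = 168: the density bound is (5/6) · 28224/2 = 11760. Since 6 ∣ 168, the Turán graph T(168, 6) has parts of equal size 28, and its edge count e(T(168, 6)) = 11760 attains the density bound exactly.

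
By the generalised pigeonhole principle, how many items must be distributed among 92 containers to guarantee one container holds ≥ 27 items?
n = (27 − 1)·92 + 1 = 2393

By the generalised pigeonhole principle, to guarantee some box contains ≥ r objects we need more than (r − 1) · k objects total. Threshold: n = (r − 1) · k + 1. With r = 27 and k = 92: n = 26 · 92 + 1 = 2392 + 1 = 2393. For n = 2392 = 26 · 92, we can put exactly 26 objects in every box, avoiding 27 in any single one — so 2393 is tight.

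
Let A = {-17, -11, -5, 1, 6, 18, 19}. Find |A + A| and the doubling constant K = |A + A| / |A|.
K = |A + A| / |A| = 22/7

Enumerate A + A = {a + b : a, b ∈ A}. With |A| = 7, there are |A|^2 = 49 ordered sum pairs; collecting distinct values, A + A = {-34, -28, -22, -16, -11, -10, -5, -4, 1, 2, 7, 8, 12, 13, 14, 19, 20, 24, 25, 36, 37, 38}, so |A + A| = 22. Thus K = 22/7. For comparison, the minimum possible |A + A| over all 7-element sets is 2·7 − 1 = 13 (so min K = 13/7), attained only by arithmetic progressions.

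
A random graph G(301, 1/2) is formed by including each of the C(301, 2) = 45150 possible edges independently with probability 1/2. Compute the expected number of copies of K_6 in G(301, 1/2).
E[# K_6] = C(301, 6) · (1/2)^C(6, 2) = 982405684260 / 2^15 = 245601421065/8192 ≈ 29980642.219849

For each 6-subset S of vertices (there are C(301, 6) = 982405684260 such S), let X_S = 1 if S induces a K_6 (all C(6, 2) = 15 edges present). Then P(X_S = 1) = (1/2)^15 = 1/32768. By linearity of expectation, E[# K_6] = C(301, 6) · (1/2)^15 = 982405684260 / 32768 = 245601421065/8192 ≈ 29980642.219849.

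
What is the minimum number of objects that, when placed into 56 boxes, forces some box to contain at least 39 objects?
n = (39 − 1)·56 + 1 = 2129

By the generalised pigeonhole principle, to guarantee some box contains ≥ r objects we need more than (r − 1) · k objects total. Threshold: n = (r − 1) · k + 1. With r = 39 and k = 56: n = 38 · 56 + 1 = 2128 + 1 = 2129. For n = 2128 = 38 · 56, we can put exactly 38 objects in every box, avoiding 39 in any single one — so 2129 is tight.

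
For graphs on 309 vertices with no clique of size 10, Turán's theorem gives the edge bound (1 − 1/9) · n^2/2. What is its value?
Turán density bound = (8/9) · 309^2/2 = 42436

Turán's theorem: ex(n, K_{r+1}) is achieved by the complete r-partite Turán graph T(n, r) with parts as balanced as possible, and is at most (1 − 1/r) · n^2/2. For r = 9, n = 309: the density bound is (8/9) · 95481/2 = 42436. The integer-valued extremum is e(T(309, 9)) = 42435, which is strictly less than the density bound 42436 since 9 ∤ 309 (the parts of T(309, 9) cannot all be equal).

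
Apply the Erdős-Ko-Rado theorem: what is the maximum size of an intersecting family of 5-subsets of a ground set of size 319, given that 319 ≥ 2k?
max |F| = C(318, 4) = 418092885

The Erdős-Ko-Rado theorem states: for n ≥ 2k, an intersecting family of k-subsets of an n-element set has size at most C(n − 1, k − 1), with equality for 'star' families {A ⊆ [n] : |A| = k, i ∈ A} (fix an element i). For n = 319, k = 5: C(318, 4) = 418092885.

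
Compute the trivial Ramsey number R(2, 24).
R(2, 24) = 24

R(2, k) = k for all k ≥ 2: in a 2-colouring of K_k, either some edge is red (a red K_2) or all edges are blue (a blue K_k). And K_{23} coloured all-blue has no blue K_24, so R(2, 24) > 23. Hence R(2, 24) = 24.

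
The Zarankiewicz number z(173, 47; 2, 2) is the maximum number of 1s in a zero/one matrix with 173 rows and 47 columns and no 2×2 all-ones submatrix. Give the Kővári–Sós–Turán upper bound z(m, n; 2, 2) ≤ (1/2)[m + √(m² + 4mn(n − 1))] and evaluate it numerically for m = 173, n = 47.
z(173, 47; 2, 2) ≤ (1/2)[173 + √(173² + 4·173·47·46)] = (1/2)[173 + √1526033] = 704.1635

Kővári–Sós–Turán: let r_1, ..., r_173 be the row sums and z = Σ r_i the total number of 1s. Each pair of columns can share at most one row with both entries 1 (else a 2×2 all-ones block appears), so Σ_i C(r_i, 2) ≤ C(47, 2) = 1081. By convexity Σ_i C(r_i, 2) ≥ 173·C(z/173, 2) = z(z − 173)/(2·173), giving z² − 173z − 173·47·46 ≤ 0 and hence z ≤ (1/2)[173 + √(29929 + 4·374026)] = (1/2)[173 + √1526033] ≈ (1/2)(173 + 1235.3271) = 704.1635.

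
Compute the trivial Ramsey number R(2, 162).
R(2, 162) = 162

R(2, k) = k for all k ≥ 2: in a 2-colouring of K_k, either some edge is red (a red K_2) or all edges are blue (a blue K_k). And K_{161} coloured all-blue has no blue K_162, so R(2, 162) > 161. Hence R(2, 162) = 162.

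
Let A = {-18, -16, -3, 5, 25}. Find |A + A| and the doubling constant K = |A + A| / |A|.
K = |A + A| / |A| = 15/5 = 3

Enumerate A + A = {a + b : a, b ∈ A}. With |A| = 5, there are |A|^2 = 25 ordered sum pairs; collecting distinct values, A + A = {-36, -34, -32, -21, -19, -13, -11, -6, 2, 7, 9, 10, 22, 30, 50}, so |A + A| = 15. Thus K = 15/5 = 3. For comparison, the minimum possible |A + A| over all 5-element sets is 2·5 − 1 = 9 (so min K = 9/5), attained only by arithmetic progressions.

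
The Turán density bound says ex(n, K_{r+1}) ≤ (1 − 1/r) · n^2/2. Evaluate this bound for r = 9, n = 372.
Turán density bound = (8/9) · 372^2/2 = 61504

Turán's theorem: ex(n, K_{r+1}) is achieved by the complete r-partite Turán graph T(n, r) with parts as balanced as possible, and is at most (1 − 1/r) · n^2/2. For r = 9, n = 372: the density bound is (8/9) · 138384/2 = 61504. The integer-valued extremum is e(T(372, 9)) = 61503, which is strictly less than the density bound 61504 since 9 ∤ 372 (the parts of T(372, 9) cannot all be equal).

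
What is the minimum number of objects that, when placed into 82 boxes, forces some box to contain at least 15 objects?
n = (15 − 1)·82 + 1 = 1149

By the generalised pigeonhole principle, to guarantee some box contains ≥ r objects we need more than (r − 1) · k objects total. Threshold: n = (r − 1) · k + 1. With r = 15 and k = 82: n = 14 · 82 + 1 = 1148 + 1 = 1149. For n = 1148 = 14 · 82, we can put exactly 14 objects in every box, avoiding 15 in any single one — so 1149 is tight.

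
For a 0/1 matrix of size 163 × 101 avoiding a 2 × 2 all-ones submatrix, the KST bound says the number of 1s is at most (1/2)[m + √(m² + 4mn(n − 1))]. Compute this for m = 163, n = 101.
z(163, 101; 2, 2) ≤ (1/2)[163 + √(163² + 4·163·101·100)] = (1/2)[163 + √6611769] = 1367.168

Kővári–Sós–Turán: let r_1, ..., r_163 be the row sums and z = Σ r_i the total number of 1s. Each pair of columns can share at most one row with both entries 1 (else a 2×2 all-ones block appears), so Σ_i C(r_i, 2) ≤ C(101, 2) = 5050. By convexity Σ_i C(r_i, 2) ≥ 163·C(z/163, 2) = z(z − 163)/(2·163), giving z² − 163z − 163·101·100 ≤ 0 and hence z ≤ (1/2)[163 + √(26569 + 4·1646300)] = (1/2)[163 + √6611769] ≈ (1/2)(163 + 2571.336) = 1367.168.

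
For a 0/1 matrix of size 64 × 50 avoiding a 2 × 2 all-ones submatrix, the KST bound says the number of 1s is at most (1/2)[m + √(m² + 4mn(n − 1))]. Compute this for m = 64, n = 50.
z(64, 50; 2, 2) ≤ (1/2)[64 + √(64² + 4·64·50·49)] = (1/2)[64 + √631296] = 429.2707

Kővári–Sós–Turán: let r_1, ..., r_64 be the row sums and z = Σ r_i the total number of 1s. Each pair of columns can share at most one row with both entries 1 (else a 2×2 all-ones block appears), so Σ_i C(r_i, 2) ≤ C(50, 2) = 1225. By convexity Σ_i C(r_i, 2) ≥ 64·C(z/64, 2) = z(z − 64)/(2·64), giving z² − 64z − 64·50·49 ≤ 0 and hence z ≤ (1/2)[64 + √(4096 + 4·156800)] = (1/2)[64 + √631296] ≈ (1/2)(64 + 794.5414) = 429.2707.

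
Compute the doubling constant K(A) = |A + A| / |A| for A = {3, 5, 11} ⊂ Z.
K = |A + A| / |A| = 6/3 = 2

Enumerate A + A = {a + b : a, b ∈ A}. With |A| = 3, there are |A|^2 = 9 ordered sum pairs; collecting distinct values, A + A = {6, 8, 10, 14, 16, 22}, so |A + A| = 6. Thus K = 6/3 = 2. For comparison, the minimum possible |A + A| over all 3-element sets is 2·3 − 1 = 5 (so min K = 5/3), attained only by arithmetic progressions.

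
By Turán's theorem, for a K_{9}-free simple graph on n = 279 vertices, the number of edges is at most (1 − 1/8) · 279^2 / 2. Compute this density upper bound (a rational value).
Turán density bound = (7/8) · 279^2/2 = 544887/16 ≈ 34055.4375

Turán's theorem: ex(n, K_{r+1}) is achieved by the complete r-partite Turán graph T(n, r) with parts as balanced as possible, and is at most (1 − 1/r) · n^2/2. For r = 8, n = 279: the density bound is (7/8) · 77841/2 = 544887/16 ≈ 34055.4375. The integer-valued extremum is e(T(279, 8)) = 34055, which is strictly less than the density bound 544887/16 since 8 ∤ 279 (the parts of T(279, 8) cannot all be equal).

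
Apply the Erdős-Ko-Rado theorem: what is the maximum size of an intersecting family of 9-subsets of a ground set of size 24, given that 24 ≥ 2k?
max |F| = C(23, 8) = 490314

The Erdős-Ko-Rado theorem states: for n ≥ 2k, an intersecting family of k-subsets of an n-element set has size at most C(n − 1, k − 1), with equality for 'star' families {A ⊆ [n] : |A| = k, i ∈ A} (fix an element i). For n = 24, k = 9: C(23, 8) = 490314.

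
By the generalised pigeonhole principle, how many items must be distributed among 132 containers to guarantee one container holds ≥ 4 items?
n = (4 − 1)·132 + 1 = 397

By the generalised pigeonhole principle, to guarantee some box contains ≥ r objects we need more than (r − 1) · k objects total. Threshold: n = (r − 1) · k + 1. With r = 4 and k = 132: n = 3 · 132 + 1 = 396 + 1 = 397. For n = 396 = 3 · 132, we can put exactly 3 objects in every box, avoiding 4 in any single one — so 397 is tight.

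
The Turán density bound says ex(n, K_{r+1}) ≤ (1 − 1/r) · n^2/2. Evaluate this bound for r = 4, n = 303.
Turán density bound = (3/4) · 303^2/2 = 275427/8 ≈ 34428.375

Turán's theorem: ex(n, K_{r+1}) is achieved by the complete r-partite Turán graph T(n, r) with parts as balanced as possible, and is at most (1 − 1/r) · n^2/2. For r = 4, n = 303: the density bound is (3/4) · 91809/2 = 275427/8 ≈ 34428.375. The integer-valued extremum is e(T(303, 4)) = 34428, which is strictly less than the density bound 275427/8 since 4 ∤ 303 (the parts of T(303, 4) cannot all be equal).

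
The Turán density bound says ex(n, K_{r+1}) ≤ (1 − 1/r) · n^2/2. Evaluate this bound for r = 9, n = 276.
Turán density bound = (8/9) · 276^2/2 = 33856

Turán's theorem: ex(n, K_{r+1}) is achieved by the complete r-partite Turán graph T(n, r) with parts as balanced as possible, and is at most (1 − 1/r) · n^2/2. For r = 9, n = 276: the density bound is (8/9) · 76176/2 = 33856. The integer-valued extremum is e(T(276, 9)) = 33855, which is strictly less than the density bound 33856 since 9 ∤ 276 (the parts of T(276, 9) cannot all be equal).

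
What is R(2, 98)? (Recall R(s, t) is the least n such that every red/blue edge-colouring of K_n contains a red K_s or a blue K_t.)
R(2, 98) = 98

R(2, k) = k for all k ≥ 2: in a 2-colouring of K_k, either some edge is red (a red K_2) or all edges are blue (a blue K_k). And K_{97} coloured all-blue has no blue K_98, so R(2, 98) > 97. Hence R(2, 98) = 98.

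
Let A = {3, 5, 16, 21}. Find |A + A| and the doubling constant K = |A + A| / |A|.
K = |A + A| / |A| = 10/4 = 5/2

Enumerate A + A = {a + b : a, b ∈ A}. With |A| = 4, there are |A|^2 = 16 ordered sum pairs; collecting distinct values, A + A = {6, 8, 10, 19, 21, 24, 26, 32, 37, 42}, so |A + A| = 10. Thus K = 10/4 = 5/2. For comparison, the minimum possible |A + A| over all 4-element sets is 2·4 − 1 = 7 (so min K = 7/4), attained only by arithmetic progressions.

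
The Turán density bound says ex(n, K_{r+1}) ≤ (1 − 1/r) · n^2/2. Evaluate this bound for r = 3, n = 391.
Turán density bound = (2/3) · 391^2/2 = 152881/3 ≈ 50960.3333

Turán's theorem: ex(n, K_{r+1}) is achieved by the complete r-partite Turán graph T(n, r) with parts as balanced as possible, and is at most (1 − 1/r) · n^2/2. For r = 3, n = 391: the density bound is (2/3) · 152881/2 = 152881/3 ≈ 50960.3333. The integer-valued extremum is e(T(391, 3)) = 50960, which is strictly less than the density bound 152881/3 since 3 ∤ 391 (the parts of T(391, 3) cannot all be equal).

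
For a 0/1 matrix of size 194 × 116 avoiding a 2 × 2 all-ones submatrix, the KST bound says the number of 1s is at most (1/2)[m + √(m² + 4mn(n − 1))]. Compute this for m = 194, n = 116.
z(194, 116; 2, 2) ≤ (1/2)[194 + √(194² + 4·194·116·115)] = (1/2)[194 + √10389476] = 1708.6355

Kővári–Sós–Turán: let r_1, ..., r_194 be the row sums and z = Σ r_i the total number of 1s. Each pair of columns can share at most one row with both entries 1 (else a 2×2 all-ones block appears), so Σ_i C(r_i, 2) ≤ C(116, 2) = 6670. By convexity Σ_i C(r_i, 2) ≥ 194·C(z/194, 2) = z(z − 194)/(2·194), giving z² − 194z − 194·116·115 ≤ 0 and hence z ≤ (1/2)[194 + √(37636 + 4·2587960)] = (1/2)[194 + √10389476] ≈ (1/2)(194 + 3223.271) = 1708.6355.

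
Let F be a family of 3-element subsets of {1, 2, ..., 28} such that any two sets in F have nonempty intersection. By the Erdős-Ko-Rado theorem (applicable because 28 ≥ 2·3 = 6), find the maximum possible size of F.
max |F| = C(27, 2) = 351

Erdős-Ko-Rado (1961): when n ≥ 2k, max |F| = C(n−1, k−1). The bound is attained by the star {A : i ∈ A} for any fixed i ∈ [n]. Here C(28−1, 3−1) = C(27, 2) = 351.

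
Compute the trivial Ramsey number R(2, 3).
R(2, 3) = 3

R(2, k) = k for all k ≥ 2: in a 2-colouring of K_k, either some edge is red (a red K_2) or all edges are blue (a blue K_k). And K_{2} coloured all-blue has no blue K_3, so R(2, 3) > 2. Hence R(2, 3) = 3.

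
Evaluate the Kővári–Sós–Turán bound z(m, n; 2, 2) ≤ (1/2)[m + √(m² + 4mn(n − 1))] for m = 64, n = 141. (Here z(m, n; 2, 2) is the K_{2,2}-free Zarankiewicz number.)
z(64, 141; 2, 2) ≤ (1/2)[64 + √(64² + 4·64·141·140)] = (1/2)[64 + √5057536] = 1156.4483

Kővári–Sós–Turán: let r_1, ..., r_64 be the row sums and z = Σ r_i the total number of 1s. Each pair of columns can share at most one row with both entries 1 (else a 2×2 all-ones block appears), so Σ_i C(r_i, 2) ≤ C(141, 2) = 9870. By convexity Σ_i C(r_i, 2) ≥ 64·C(z/64, 2) = z(z − 64)/(2·64), giving z² − 64z − 64·141·140 ≤ 0 and hence z ≤ (1/2)[64 + √(4096 + 4·1263360)] = (1/2)[64 + √5057536] ≈ (1/2)(64 + 2248.8966) = 1156.4483.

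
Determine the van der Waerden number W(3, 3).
W(3, 3) = 27

W(3, 3) = 27. The lower bound W(3, 3) > 26 comes from an explicit good 3-colouring of [1, 26]; the upper bound W(3, 3) ≤ 27 was verified by exhaustive search over 3-colourings of [1, 27].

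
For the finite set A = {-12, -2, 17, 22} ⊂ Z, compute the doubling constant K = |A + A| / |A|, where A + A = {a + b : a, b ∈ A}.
K = |A + A| / |A| = 10/4 = 5/2

Enumerate A + A = {a + b : a, b ∈ A}. With |A| = 4, there are |A|^2 = 16 ordered sum pairs; collecting distinct values, A + A = {-24, -14, -4, 5, 10, 15, 20, 34, 39, 44}, so |A + A| = 10. Thus K = 10/4 = 5/2. For comparison, the minimum possible |A + A| over all 4-element sets is 2·4 − 1 = 7 (so min K = 7/4), attained only by arithmetic progressions.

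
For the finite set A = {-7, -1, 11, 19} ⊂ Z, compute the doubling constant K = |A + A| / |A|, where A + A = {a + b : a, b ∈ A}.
K = |A + A| / |A| = 10/4 = 5/2

Enumerate A + A = {a + b : a, b ∈ A}. With |A| = 4, there are |A|^2 = 16 ordered sum pairs; collecting distinct values, A + A = {-14, -8, -2, 4, 10, 12, 18, 22, 30, 38}, so |A + A| = 10. Thus K = 10/4 = 5/2. For comparison, the minimum possible |A + A| over all 4-element sets is 2·4 − 1 = 7 (so min K = 7/4), attained only by arithmetic progressions.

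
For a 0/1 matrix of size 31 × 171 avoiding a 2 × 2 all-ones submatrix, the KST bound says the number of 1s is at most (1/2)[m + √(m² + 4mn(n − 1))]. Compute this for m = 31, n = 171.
z(31, 171; 2, 2) ≤ (1/2)[31 + √(31² + 4·31·171·170)] = (1/2)[31 + √3605641] = 964.9263

Kővári–Sós–Turán: let r_1, ..., r_31 be the row sums and z = Σ r_i the total number of 1s. Each pair of columns can share at most one row with both entries 1 (else a 2×2 all-ones block appears), so Σ_i C(r_i, 2) ≤ C(171, 2) = 14535. By convexity Σ_i C(r_i, 2) ≥ 31·C(z/31, 2) = z(z − 31)/(2·31), giving z² − 31z − 31·171·170 ≤ 0 and hence z ≤ (1/2)[31 + √(961 + 4·901170)] = (1/2)[31 + √3605641] ≈ (1/2)(31 + 1898.8525) = 964.9263.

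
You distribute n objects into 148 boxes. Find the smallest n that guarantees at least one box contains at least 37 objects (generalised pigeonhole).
n = (37 − 1)·148 + 1 = 5329

By the generalised pigeonhole principle, to guarantee some box contains ≥ r objects we need more than (r − 1) · k objects total. Threshold: n = (r − 1) · k + 1. With r = 37 and k = 148: n = 36 · 148 + 1 = 5328 + 1 = 5329. For n = 5328 = 36 · 148, we can put exactly 36 objects in every box, avoiding 37 in any single one — so 5329 is tight.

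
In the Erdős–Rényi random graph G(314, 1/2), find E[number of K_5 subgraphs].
E[# K_5] = C(314, 5) · (1/2)^C(5, 2) = 24635955812 / 2^10 = 6158988953/256 ≈ 24058550.597656

For each 5-subset S of vertices (there are C(314, 5) = 24635955812 such S), let X_S = 1 if S induces a K_5 (all C(5, 2) = 10 edges present). Then P(X_S = 1) = (1/2)^10 = 1/1024. By linearity of expectation, E[# K_5] = C(314, 5) · (1/2)^10 = 24635955812 / 1024 = 6158988953/256 ≈ 24058550.597656.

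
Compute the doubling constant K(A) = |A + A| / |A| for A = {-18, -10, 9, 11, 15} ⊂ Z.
K = |A + A| / |A| = 15/5 = 3

Enumerate A + A = {a + b : a, b ∈ A}. With |A| = 5, there are |A|^2 = 25 ordered sum pairs; collecting distinct values, A + A = {-36, -28, -20, -9, -7, -3, -1, 1, 5, 18, 20, 22, 24, 26, 30}, so |A + A| = 15. Thus K = 15/5 = 3. For comparison, the minimum possible |A + A| over all 5-element sets is 2·5 − 1 = 9 (so min K = 9/5), attained only by arithmetic progressions.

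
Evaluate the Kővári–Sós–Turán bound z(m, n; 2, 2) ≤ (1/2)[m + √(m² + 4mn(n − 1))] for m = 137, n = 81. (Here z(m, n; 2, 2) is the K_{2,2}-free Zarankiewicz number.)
z(137, 81; 2, 2) ≤ (1/2)[137 + √(137² + 4·137·81·80)] = (1/2)[137 + √3569809] = 1013.1969

Kővári–Sós–Turán: let r_1, ..., r_137 be the row sums and z = Σ r_i the total number of 1s. Each pair of columns can share at most one row with both entries 1 (else a 2×2 all-ones block appears), so Σ_i C(r_i, 2) ≤ C(81, 2) = 3240. By convexity Σ_i C(r_i, 2) ≥ 137·C(z/137, 2) = z(z − 137)/(2·137), giving z² − 137z − 137·81·80 ≤ 0 and hence z ≤ (1/2)[137 + √(18769 + 4·887760)] = (1/2)[137 + √3569809] ≈ (1/2)(137 + 1889.3938) = 1013.1969.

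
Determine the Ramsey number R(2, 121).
R(2, 121) = 121

R(2, k) = k for all k ≥ 2: in a 2-colouring of K_k, either some edge is red (a red K_2) or all edges are blue (a blue K_k). And K_{120} coloured all-blue has no blue K_121, so R(2, 121) > 120. Hence R(2, 121) = 121.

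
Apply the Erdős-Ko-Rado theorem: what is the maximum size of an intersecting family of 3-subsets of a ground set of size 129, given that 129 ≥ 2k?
max |F| = C(128, 2) = 8128

Erdős-Ko-Rado (1961): when n ≥ 2k, max |F| = C(n−1, k−1). The bound is attained by the star {A : i ∈ A} for any fixed i ∈ [n]. Here C(129−1, 3−1) = C(128, 2) = 8128.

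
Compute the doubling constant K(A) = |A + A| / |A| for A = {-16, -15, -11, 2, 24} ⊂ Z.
K = |A + A| / |A| = 15/5 = 3

Enumerate A + A = {a + b : a, b ∈ A}. With |A| = 5, there are |A|^2 = 25 ordered sum pairs; collecting distinct values, A + A = {-32, -31, -30, -27, -26, -22, -14, -13, -9, 4, 8, 9, 13, 26, 48}, so |A + A| = 15. Thus K = 15/5 = 3. For comparison, the minimum possible |A + A| over all 5-element sets is 2·5 − 1 = 9 (so min K = 9/5), attained only by arithmetic progressions.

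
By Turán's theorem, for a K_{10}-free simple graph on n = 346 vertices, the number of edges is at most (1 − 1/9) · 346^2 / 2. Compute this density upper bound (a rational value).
Turán density bound = (8/9) · 346^2/2 = 478864/9 ≈ 53207.1111

Turán's theorem: ex(n, K_{r+1}) is achieved by the complete r-partite Turán graph T(n, r) with parts as balanced as possible, and is at most (1 − 1/r) · n^2/2. For r = 9, n = 346: the density bound is (8/9) · 119716/2 = 478864/9 ≈ 53207.1111. The integer-valued extremum is e(T(346, 9)) = 53206, which is strictly less than the density bound 478864/9 since 9 ∤ 346 (the parts of T(346, 9) cannot all be equal).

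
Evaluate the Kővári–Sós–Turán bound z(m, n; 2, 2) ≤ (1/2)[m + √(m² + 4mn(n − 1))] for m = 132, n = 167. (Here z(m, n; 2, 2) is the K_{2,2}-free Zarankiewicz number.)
z(132, 167; 2, 2) ≤ (1/2)[132 + √(132² + 4·132·167·166)] = (1/2)[132 + √14654640] = 1980.069

Kővári–Sós–Turán: let r_1, ..., r_132 be the row sums and z = Σ r_i the total number of 1s. Each pair of columns can share at most one row with both entries 1 (else a 2×2 all-ones block appears), so Σ_i C(r_i, 2) ≤ C(167, 2) = 13861. By convexity Σ_i C(r_i, 2) ≥ 132·C(z/132, 2) = z(z − 132)/(2·132), giving z² − 132z − 132·167·166 ≤ 0 and hence z ≤ (1/2)[132 + √(17424 + 4·3659304)] = (1/2)[132 + √14654640] ≈ (1/2)(132 + 3828.1379) = 1980.069.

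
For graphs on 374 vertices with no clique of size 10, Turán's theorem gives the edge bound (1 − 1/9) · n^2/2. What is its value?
Turán density bound = (8/9) · 374^2/2 = 559504/9 ≈ 62167.1111

Turán's theorem: ex(n, K_{r+1}) is achieved by the complete r-partite Turán graph T(n, r) with parts as balanced as possible, and is at most (1 − 1/r) · n^2/2. For r = 9, n = 374: the density bound is (8/9) · 139876/2 = 559504/9 ≈ 62167.1111. The integer-valued extremum is e(T(374, 9)) = 62166, which is strictly less than the density bound 559504/9 since 9 ∤ 374 (the parts of T(374, 9) cannot all be equal).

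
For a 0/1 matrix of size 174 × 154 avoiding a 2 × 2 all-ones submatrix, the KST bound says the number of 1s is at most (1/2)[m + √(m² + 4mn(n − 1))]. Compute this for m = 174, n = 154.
z(174, 154; 2, 2) ≤ (1/2)[174 + √(174² + 4·174·154·153)] = (1/2)[174 + √16429428] = 2113.6615

Kővári–Sós–Turán: let r_1, ..., r_174 be the row sums and z = Σ r_i the total number of 1s. Each pair of columns can share at most one row with both entries 1 (else a 2×2 all-ones block appears), so Σ_i C(r_i, 2) ≤ C(154, 2) = 11781. By convexity Σ_i C(r_i, 2) ≥ 174·C(z/174, 2) = z(z − 174)/(2·174), giving z² − 174z − 174·154·153 ≤ 0 and hence z ≤ (1/2)[174 + √(30276 + 4·4099788)] = (1/2)[174 + √16429428] ≈ (1/2)(174 + 4053.3231) = 2113.6615.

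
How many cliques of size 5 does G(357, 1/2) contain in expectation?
E[# K_5] = C(357, 5) · (1/2)^C(5, 2) = 46983275241 / 2^10 ≈ 45882104.727539

For each 5-subset S of vertices (there are C(357, 5) = 46983275241 such S), let X_S = 1 if S induces a K_5 (all C(5, 2) = 10 edges present). Then P(X_S = 1) = (1/2)^10 = 1/1024. By linearity of expectation, E[# K_5] = C(357, 5) · (1/2)^10 = 46983275241 / 1024 ≈ 45882104.727539.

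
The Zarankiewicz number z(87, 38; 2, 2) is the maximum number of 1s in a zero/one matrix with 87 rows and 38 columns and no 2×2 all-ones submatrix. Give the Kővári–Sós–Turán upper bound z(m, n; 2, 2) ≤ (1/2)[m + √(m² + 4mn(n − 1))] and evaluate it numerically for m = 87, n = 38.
z(87, 38; 2, 2) ≤ (1/2)[87 + √(87² + 4·87·38·37)] = (1/2)[87 + √496857] = 395.9404

Kővári–Sós–Turán: let r_1, ..., r_87 be the row sums and z = Σ r_i the total number of 1s. Each pair of columns can share at most one row with both entries 1 (else a 2×2 all-ones block appears), so Σ_i C(r_i, 2) ≤ C(38, 2) = 703. By convexity Σ_i C(r_i, 2) ≥ 87·C(z/87, 2) = z(z − 87)/(2·87), giving z² − 87z − 87·38·37 ≤ 0 and hence z ≤ (1/2)[87 + √(7569 + 4·122322)] = (1/2)[87 + √496857] ≈ (1/2)(87 + 704.8808) = 395.9404.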